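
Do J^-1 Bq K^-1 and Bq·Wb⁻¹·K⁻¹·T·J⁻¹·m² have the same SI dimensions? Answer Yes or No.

Yes

Left side:
  J = kg·m²·s⁻².
  So J⁻¹ = kg⁻¹·m⁻²·s².
  Bq = s⁻¹.
  Combining: J⁻¹·Bq·K⁻¹ = (kg⁻¹·m⁻²·s²) · s⁻¹ · K⁻¹ = kg⁻¹·m⁻²·s·K⁻¹.
Right side:
  Bq = 1/s = s⁻¹ (activity is decays per second).
  Wb = V·s (flux: a volt is a weber per second),
      = kg·m²·s⁻²·A⁻¹.
  So Wb⁻¹ = kg⁻¹·m⁻²·s²·A.
  T = Wb/m² (flux density = flux per area),
      = kg·s⁻²·A⁻¹.
  J = N·m (work = force × distance),
      = kg·m²·s⁻².
  So J⁻¹ = kg⁻¹·m⁻²·s².
  Combining: Bq·Wb⁻¹·K⁻¹·T·J⁻¹·m² = s⁻¹ · (kg⁻¹·m⁻²·s²·A) · K⁻¹ · (kg·s⁻²·A⁻¹) · (kg⁻¹·m⁻²·s²) · m² = kg⁻¹·m⁻²·s·K⁻¹.
Both reduce to kg⁻¹·m⁻²·s·K⁻¹.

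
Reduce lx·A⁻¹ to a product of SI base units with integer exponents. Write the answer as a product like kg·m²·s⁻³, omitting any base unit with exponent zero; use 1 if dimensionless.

m⁻²·A⁻¹·cd

lx = lm/m² (illuminance = luminous flux per area),
    = m⁻²·cd.
Combining: lx·A⁻¹ = (m⁻²·cd) · A⁻¹ = m⁻²·A⁻¹·cd.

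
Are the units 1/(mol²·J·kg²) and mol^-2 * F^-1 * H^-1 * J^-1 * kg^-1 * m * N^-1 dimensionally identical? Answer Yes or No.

Left side:
  J = kg·m²·s⁻².
  So J⁻¹ = kg⁻¹·m⁻²·s².
  Combining: mol⁻²·J⁻¹·kg⁻² = mol⁻² · (kg⁻¹·m⁻²·s²) · kg⁻² = kg⁻³·m⁻²·s²·mol⁻².
Right side:
  F = C/V (capacitance = charge per voltage),
      = A·s/(kg·m²·s⁻³·A⁻¹) (substituting C and V),
      = kg⁻¹·m⁻²·s⁴·A².
  So F⁻¹ = kg·m²·s⁻⁴·A⁻².
  H = Wb/A (inductance = flux per current),
      = kg·m²·s⁻²·A⁻².
  So H⁻¹ = kg⁻¹·m⁻²·s²·A².
  J = N·m (work = force × distance),
      = kg·m²·s⁻².
  So J⁻¹ = kg⁻¹·m⁻²·s².
  N = kg·m/s² = kg·m·s⁻² (force = mass × acceleration).
  So N⁻¹ = kg⁻¹·m⁻¹·s².
  Combining: mol⁻²·F⁻¹·H⁻¹·J⁻¹·kg⁻¹·m·N⁻¹ = mol⁻² · (kg·m²·s⁻⁴·A⁻²) · (kg⁻¹·m⁻²·s²·A²) · (kg⁻¹·m⁻²·s²) · kg⁻¹ · m · (kg⁻¹·m⁻¹·s²) = kg⁻³·m⁻²·s²·mol⁻².
Both reduce to kg⁻³·m⁻²·s²·mol⁻².

Yes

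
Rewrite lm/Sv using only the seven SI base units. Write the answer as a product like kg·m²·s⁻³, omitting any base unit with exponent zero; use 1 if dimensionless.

lm = cd.
Sv = m²·s⁻².
So Sv⁻¹ = m⁻²·s².
Combining: lm·Sv⁻¹ = cd · (m⁻²·s²) = m⁻²·s²·cd.

m⁻²·s²·cd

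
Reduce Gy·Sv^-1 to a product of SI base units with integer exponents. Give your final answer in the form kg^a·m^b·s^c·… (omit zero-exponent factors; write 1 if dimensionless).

1

Gy = J/kg (absorbed dose = energy per mass),
    = m²·s⁻².
Sv = J/kg (equivalent dose = energy per mass),
    = m²·s⁻².
So Sv⁻¹ = m⁻²·s².
Combining: Gy·Sv⁻¹ = (m²·s⁻²) · (m⁻²·s²) = 1.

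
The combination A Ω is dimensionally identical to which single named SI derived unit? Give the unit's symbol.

Ω = V/A (resistance = voltage per current),
    = kg·m²·s⁻³·A⁻².
Combining: A·Ω = A · (kg·m²·s⁻³·A⁻²) = kg·m²·s⁻³·A⁻¹.
kg·m²·s⁻³·A⁻¹ is the base-SI form of the volt.

V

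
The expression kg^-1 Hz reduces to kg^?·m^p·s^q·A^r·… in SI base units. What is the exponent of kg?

Hz = 1/s = s⁻¹ (frequency is cycles per second).
Combining: kg⁻¹·Hz = kg⁻¹ · s⁻¹ = kg⁻¹·s⁻¹.
The exponent of kg is -1.

-1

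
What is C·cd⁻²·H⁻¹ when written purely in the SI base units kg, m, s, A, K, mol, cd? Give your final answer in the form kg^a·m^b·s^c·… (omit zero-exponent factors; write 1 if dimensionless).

kg⁻¹·m⁻²·s³·A³·cd⁻²

C = A·s = s·A (charge = current × time).
H = Wb/A (inductance = flux per current),
    = kg·m²·s⁻²·A⁻².
So H⁻¹ = kg⁻¹·m⁻²·s²·A².
Combining: C·cd⁻²·H⁻¹ = (s·A) · cd⁻² · (kg⁻¹·m⁻²·s²·A²) = kg⁻¹·m⁻²·s³·A³·cd⁻².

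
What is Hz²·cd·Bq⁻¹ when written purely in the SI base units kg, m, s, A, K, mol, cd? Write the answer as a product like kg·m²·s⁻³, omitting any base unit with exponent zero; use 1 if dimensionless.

Hz = s⁻¹.
So Hz² = s⁻².
Bq = s⁻¹.
So Bq⁻¹ = s.
Combining: Hz²·cd·Bq⁻¹ = s⁻² · cd · s = s⁻¹·cd.

s⁻¹·cd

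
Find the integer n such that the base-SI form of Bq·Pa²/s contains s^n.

Bq = 1/s = s⁻¹ (activity is decays per second).
Pa = N/m² (pressure = force per area),
    = kg·m⁻¹·s⁻².
So Pa² = kg²·m⁻²·s⁻⁴.
Combining: Bq·Pa²·s⁻¹ = s⁻¹ · (kg²·m⁻²·s⁻⁴) · s⁻¹ = kg²·m⁻²·s⁻⁶.
The exponent of s is -6.

-6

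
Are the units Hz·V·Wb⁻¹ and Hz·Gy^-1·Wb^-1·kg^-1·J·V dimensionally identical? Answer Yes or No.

Left side:
  Hz = s⁻¹.
  V = kg·m²·s⁻³·A⁻¹.
  Wb = kg·m²·s⁻²·A⁻¹.
  So Wb⁻¹ = kg⁻¹·m⁻²·s²·A.
  Combining: Hz·V·Wb⁻¹ = s⁻¹ · (kg·m²·s⁻³·A⁻¹) · (kg⁻¹·m⁻²·s²·A) = s⁻².
Right side:
  Hz = s⁻¹.
  Gy = m²·s⁻².
  So Gy⁻¹ = m⁻²·s².
  Wb = kg·m²·s⁻²·A⁻¹.
  So Wb⁻¹ = kg⁻¹·m⁻²·s²·A.
  J = kg·m²·s⁻².
  V = kg·m²·s⁻³·A⁻¹.
  Combining: Hz·Gy⁻¹·Wb⁻¹·kg⁻¹·J·V = s⁻¹ · (m⁻²·s²) · (kg⁻¹·m⁻²·s²·A) · kg⁻¹ · (kg·m²·s⁻²) · (kg·m²·s⁻³·A⁻¹) = s⁻².
Both reduce to s⁻².

Yes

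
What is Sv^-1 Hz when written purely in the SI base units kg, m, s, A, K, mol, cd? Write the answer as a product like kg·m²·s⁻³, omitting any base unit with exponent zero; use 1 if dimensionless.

m⁻²·s

Sv = J/kg (equivalent dose = energy per mass),
    = m²·s⁻².
So Sv⁻¹ = m⁻²·s².
Hz = 1/s = s⁻¹ (frequency is cycles per second).
Combining: Sv⁻¹·Hz = (m⁻²·s²) · s⁻¹ = m⁻²·s.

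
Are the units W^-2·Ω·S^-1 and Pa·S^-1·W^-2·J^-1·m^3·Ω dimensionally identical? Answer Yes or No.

Yes

Left side:
  W = J/s (power = energy per time),
      = kg·m²·s⁻³.
  So W⁻² = kg⁻²·m⁻⁴·s⁶.
  Ω = V/A (resistance = voltage per current),
      = kg·m²·s⁻³·A⁻².
  S = 1/Ω (conductance is reciprocal resistance),
      = kg⁻¹·m⁻²·s³·A².
  So S⁻¹ = kg·m²·s⁻³·A⁻².
  Combining: W⁻²·Ω·S⁻¹ = (kg⁻²·m⁻⁴·s⁶) · (kg·m²·s⁻³·A⁻²) · (kg·m²·s⁻³·A⁻²) = A⁻⁴.
Right side:
  Pa = N/m² (pressure = force per area),
      = kg·m⁻¹·s⁻².
  S = 1/Ω (conductance is reciprocal resistance),
      = kg⁻¹·m⁻²·s³·A².
  So S⁻¹ = kg·m²·s⁻³·A⁻².
  W = J/s (power = energy per time),
      = kg·m²·s⁻³.
  So W⁻² = kg⁻²·m⁻⁴·s⁶.
  J = N·m (work = force × distance),
      = kg·m²·s⁻².
  So J⁻¹ = kg⁻¹·m⁻²·s².
  Ω = V/A (resistance = voltage per current),
      = kg·m²·s⁻³·A⁻².
  Combining: Pa·S⁻¹·W⁻²·J⁻¹·m³·Ω = (kg·m⁻¹·s⁻²) · (kg·m²·s⁻³·A⁻²) · (kg⁻²·m⁻⁴·s⁶) · (kg⁻¹·m⁻²·s²) · m³ · (kg·m²·s⁻³·A⁻²) = A⁻⁴.
Both reduce to A⁻⁴.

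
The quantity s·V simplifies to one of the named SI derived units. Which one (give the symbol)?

V = W/A (potential = power per current),
    = kg·m²·s⁻³·A⁻¹.
Combining: s·V = s · (kg·m²·s⁻³·A⁻¹) = kg·m²·s⁻²·A⁻¹.
kg·m²·s⁻²·A⁻¹ is the base-SI form of the weber.

Wb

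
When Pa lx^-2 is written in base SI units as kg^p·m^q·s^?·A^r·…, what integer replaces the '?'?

Pa = kg·m⁻¹·s⁻².
lx = m⁻²·cd.
So lx⁻² = m⁴·cd⁻².
Combining: Pa·lx⁻² = (kg·m⁻¹·s⁻²) · (m⁴·cd⁻²) = kg·m³·s⁻²·cd⁻².
The exponent of s is -2.

-2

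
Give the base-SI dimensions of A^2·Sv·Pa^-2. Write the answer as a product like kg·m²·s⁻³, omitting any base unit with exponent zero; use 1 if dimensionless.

kg⁻²·m⁴·s²·A²

Sv = m²·s⁻².
Pa = kg·m⁻¹·s⁻².
So Pa⁻² = kg⁻²·m²·s⁴.
Combining: A²·Sv·Pa⁻² = A² · (m²·s⁻²) · (kg⁻²·m²·s⁴) = kg⁻²·m⁴·s²·A².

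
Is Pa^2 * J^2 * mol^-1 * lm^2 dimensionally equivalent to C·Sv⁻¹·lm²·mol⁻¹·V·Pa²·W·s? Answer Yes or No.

No

Left side:
  Pa = N/m² (pressure = force per area),
      = kg·m⁻¹·s⁻².
  So Pa² = kg²·m⁻²·s⁻⁴.
  J = N·m (work = force × distance),
      = kg·m²·s⁻².
  So J² = kg²·m⁴·s⁻⁴.
  lm = cd·sr = cd (luminous flux; sr is dimensionless).
  So lm² = cd².
  Combining: Pa²·J²·mol⁻¹·lm² = (kg²·m⁻²·s⁻⁴) · (kg²·m⁴·s⁻⁴) · mol⁻¹ · cd² = kg⁴·m²·s⁻⁸·mol⁻¹·cd².
Right side:
  C = A·s = s·A (charge = current × time).
  Sv = J/kg (equivalent dose = energy per mass),
      = m²·s⁻².
  So Sv⁻¹ = m⁻²·s².
  lm = cd·sr = cd (luminous flux; sr is dimensionless).
  So lm² = cd².
  V = W/A (potential = power per current),
      = kg·m²·s⁻³·A⁻¹.
  Pa = N/m² (pressure = force per area),
      = kg·m⁻¹·s⁻².
  So Pa² = kg²·m⁻²·s⁻⁴.
  W = J/s (power = energy per time),
      = kg·m²·s⁻³.
  Combining: C·Sv⁻¹·lm²·mol⁻¹·V·Pa²·W·s = (s·A) · (m⁻²·s²) · cd² · mol⁻¹ · (kg·m²·s⁻³·A⁻¹) · (kg²·m⁻²·s⁻⁴) · (kg·m²·s⁻³) · s = kg⁴·s⁻⁶·mol⁻¹·cd².
Left is kg⁴·m²·s⁻⁸·mol⁻¹·cd²; right is kg⁴·s⁻⁶·mol⁻¹·cd² — different.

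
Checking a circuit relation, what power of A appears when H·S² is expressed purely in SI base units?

2

H = kg·m²·s⁻²·A⁻².
S = kg⁻¹·m⁻²·s³·A².
So S² = kg⁻²·m⁻⁴·s⁶·A⁴.
Combining: H·S² = (kg·m²·s⁻²·A⁻²) · (kg⁻²·m⁻⁴·s⁶·A⁴) = kg⁻¹·m⁻²·s⁴·A².
The exponent of A is 2.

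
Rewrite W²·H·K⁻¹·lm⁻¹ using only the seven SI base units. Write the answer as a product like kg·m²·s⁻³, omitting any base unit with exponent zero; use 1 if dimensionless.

W = J/s (power = energy per time),
    = kg·m²·s⁻³.
So W² = kg²·m⁴·s⁻⁶.
H = Wb/A (inductance = flux per current),
    = kg·m²·s⁻²·A⁻².
lm = cd·sr = cd (luminous flux; sr is dimensionless).
So lm⁻¹ = cd⁻¹.
Combining: W²·H·K⁻¹·lm⁻¹ = (kg²·m⁴·s⁻⁶) · (kg·m²·s⁻²·A⁻²) · K⁻¹ · cd⁻¹ = kg³·m⁶·s⁻⁸·A⁻²·K⁻¹·cd⁻¹.

kg³·m⁶·s⁻⁸·A⁻²·K⁻¹·cd⁻¹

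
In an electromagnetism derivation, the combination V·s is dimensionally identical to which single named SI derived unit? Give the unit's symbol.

V = W/A (potential = power per current),
    = kg·m²·s⁻³·A⁻¹.
Combining: V·s = (kg·m²·s⁻³·A⁻¹) · s = kg·m²·s⁻²·A⁻¹.
kg·m²·s⁻²·A⁻¹ is the base-SI form of the weber.

Wb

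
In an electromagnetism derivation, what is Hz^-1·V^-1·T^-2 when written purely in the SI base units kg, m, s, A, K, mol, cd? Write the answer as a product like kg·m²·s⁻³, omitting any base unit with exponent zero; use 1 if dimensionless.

kg⁻³·m⁻²·s⁸·A³

Hz = s⁻¹.
So Hz⁻¹ = s.
V = kg·m²·s⁻³·A⁻¹.
So V⁻¹ = kg⁻¹·m⁻²·s³·A.
T = kg·s⁻²·A⁻¹.
So T⁻² = kg⁻²·s⁴·A².
Combining: Hz⁻¹·V⁻¹·T⁻² = s · (kg⁻¹·m⁻²·s³·A) · (kg⁻²·s⁴·A²) = kg⁻³·m⁻²·s⁸·A³.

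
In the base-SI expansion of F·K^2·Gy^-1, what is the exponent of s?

F = C/V (capacitance = charge per voltage),
    = A·s/(kg·m²·s⁻³·A⁻¹) (substituting C and V),
    = kg⁻¹·m⁻²·s⁴·A².
Gy = J/kg (absorbed dose = energy per mass),
    = m²·s⁻².
So Gy⁻¹ = m⁻²·s².
Combining: F·K²·Gy⁻¹ = (kg⁻¹·m⁻²·s⁴·A²) · K² · (m⁻²·s²) = kg⁻¹·m⁻⁴·s⁶·A²·K².
The exponent of s is 6.

6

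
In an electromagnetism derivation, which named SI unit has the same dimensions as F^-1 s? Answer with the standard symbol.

F = kg⁻¹·m⁻²·s⁴·A².
So F⁻¹ = kg·m²·s⁻⁴·A⁻².
Combining: F⁻¹·s = (kg·m²·s⁻⁴·A⁻²) · s = kg·m²·s⁻³·A⁻².
kg·m²·s⁻³·A⁻² is the base-SI form of the ohm.

Ω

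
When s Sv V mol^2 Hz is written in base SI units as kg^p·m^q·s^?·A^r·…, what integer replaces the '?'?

Sv = J/kg (equivalent dose = energy per mass),
    = m²·s⁻².
V = W/A (potential = power per current),
    = kg·m²·s⁻³·A⁻¹.
Hz = 1/s = s⁻¹ (frequency is cycles per second).
Combining: s·Sv·V·mol²·Hz = s · (m²·s⁻²) · (kg·m²·s⁻³·A⁻¹) · mol² · s⁻¹ = kg·m⁴·s⁻⁵·A⁻¹·mol².
The exponent of s is -5.

-5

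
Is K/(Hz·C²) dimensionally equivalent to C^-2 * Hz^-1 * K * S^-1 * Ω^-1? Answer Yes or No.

Left side:
  Hz = s⁻¹.
  So Hz⁻¹ = s.
  C = s·A.
  So C⁻² = s⁻²·A⁻².
  Combining: Hz⁻¹·C⁻²·K = s · (s⁻²·A⁻²) · K = s⁻¹·A⁻²·K.
Right side:
  C = s·A.
  So C⁻² = s⁻²·A⁻².
  Hz = s⁻¹.
  So Hz⁻¹ = s.
  S = kg⁻¹·m⁻²·s³·A².
  So S⁻¹ = kg·m²·s⁻³·A⁻².
  Ω = kg·m²·s⁻³·A⁻².
  So Ω⁻¹ = kg⁻¹·m⁻²·s³·A².
  Combining: C⁻²·Hz⁻¹·K·S⁻¹·Ω⁻¹ = (s⁻²·A⁻²) · s · K · (kg·m²·s⁻³·A⁻²) · (kg⁻¹·m⁻²·s³·A²) = s⁻¹·A⁻²·K.
Both reduce to s⁻¹·A⁻²·K.

Yes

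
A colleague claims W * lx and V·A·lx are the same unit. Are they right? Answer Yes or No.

Left side:
  W = kg·m²·s⁻³.
  lx = m⁻²·cd.
  Combining: W·lx = (kg·m²·s⁻³) · (m⁻²·cd) = kg·s⁻³·cd.
Right side:
  V = W/A (potential = power per current),
      = kg·m²·s⁻³·A⁻¹.
  lx = lm/m² (illuminance = luminous flux per area),
      = m⁻²·cd.
  Combining: V·A·lx = (kg·m²·s⁻³·A⁻¹) · A · (m⁻²·cd) = kg·s⁻³·cd.
Both reduce to kg·s⁻³·cd.

Yes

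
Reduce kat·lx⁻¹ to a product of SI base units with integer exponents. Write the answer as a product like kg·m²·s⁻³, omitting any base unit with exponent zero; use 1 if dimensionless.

m²·s⁻¹·mol·cd⁻¹

kat = s⁻¹·mol.
lx = m⁻²·cd.
So lx⁻¹ = m²·cd⁻¹.
Combining: kat·lx⁻¹ = (s⁻¹·mol) · (m²·cd⁻¹) = m²·s⁻¹·mol·cd⁻¹.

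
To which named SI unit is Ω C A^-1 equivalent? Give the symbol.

Ω = V/A (resistance = voltage per current),
    = kg·m²·s⁻³·A⁻².
C = A·s = s·A (charge = current × time).
Combining: Ω·C·A⁻¹ = (kg·m²·s⁻³·A⁻²) · (s·A) · A⁻¹ = kg·m²·s⁻²·A⁻².
kg·m²·s⁻²·A⁻² is the base-SI form of the henry.

H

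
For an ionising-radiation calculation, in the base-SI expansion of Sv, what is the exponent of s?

Sv = m²·s⁻².
The exponent of s is -2.

-2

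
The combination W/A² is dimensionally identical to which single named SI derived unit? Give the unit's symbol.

Ω

W = kg·m²·s⁻³.
Combining: A⁻²·W = A⁻² · (kg·m²·s⁻³) = kg·m²·s⁻³·A⁻².
kg·m²·s⁻³·A⁻² is the base-SI form of the ohm.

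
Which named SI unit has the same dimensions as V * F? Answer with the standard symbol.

V = W/A (potential = power per current),
    = kg·m²·s⁻³·A⁻¹.
F = C/V (capacitance = charge per voltage),
    = A·s/(kg·m²·s⁻³·A⁻¹) (substituting C and V),
    = kg⁻¹·m⁻²·s⁴·A².
Combining: V·F = (kg·m²·s⁻³·A⁻¹) · (kg⁻¹·m⁻²·s⁴·A²) = s·A.
s·A is the base-SI form of the coulomb.

C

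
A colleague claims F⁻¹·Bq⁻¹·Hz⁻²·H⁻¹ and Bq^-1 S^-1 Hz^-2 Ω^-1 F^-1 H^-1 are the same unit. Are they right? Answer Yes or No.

Yes

Left side:
  F = C/V (capacitance = charge per voltage),
      = A·s/(kg·m²·s⁻³·A⁻¹) (substituting C and V),
      = kg⁻¹·m⁻²·s⁴·A².
  So F⁻¹ = kg·m²·s⁻⁴·A⁻².
  Bq = 1/s = s⁻¹ (activity is decays per second).
  So Bq⁻¹ = s.
  Hz = 1/s = s⁻¹ (frequency is cycles per second).
  So Hz⁻² = s².
  H = Wb/A (inductance = flux per current),
      = kg·m²·s⁻²·A⁻².
  So H⁻¹ = kg⁻¹·m⁻²·s²·A².
  Combining: F⁻¹·Bq⁻¹·Hz⁻²·H⁻¹ = (kg·m²·s⁻⁴·A⁻²) · s · s² · (kg⁻¹·m⁻²·s²·A²) = s.
Right side:
  Bq = 1/s = s⁻¹ (activity is decays per second).
  So Bq⁻¹ = s.
  S = 1/Ω (conductance is reciprocal resistance),
      = kg⁻¹·m⁻²·s³·A².
  So S⁻¹ = kg·m²·s⁻³·A⁻².
  Hz = 1/s = s⁻¹ (frequency is cycles per second).
  So Hz⁻² = s².
  Ω = V/A (resistance = voltage per current),
      = kg·m²·s⁻³·A⁻².
  So Ω⁻¹ = kg⁻¹·m⁻²·s³·A².
  F = C/V (capacitance = charge per voltage),
      = A·s/(kg·m²·s⁻³·A⁻¹) (substituting C and V),
      = kg⁻¹·m⁻²·s⁴·A².
  So F⁻¹ = kg·m²·s⁻⁴·A⁻².
  H = Wb/A (inductance = flux per current),
      = kg·m²·s⁻²·A⁻².
  So H⁻¹ = kg⁻¹·m⁻²·s²·A².
  Combining: Bq⁻¹·S⁻¹·Hz⁻²·Ω⁻¹·F⁻¹·H⁻¹ = s · (kg·m²·s⁻³·A⁻²) · s² · (kg⁻¹·m⁻²·s³·A²) · (kg·m²·s⁻⁴·A⁻²) · (kg⁻¹·m⁻²·s²·A²) = s.
Both reduce to s.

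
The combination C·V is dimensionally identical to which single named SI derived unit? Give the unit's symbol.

J

C = s·A.
V = kg·m²·s⁻³·A⁻¹.
Combining: C·V = (s·A) · (kg·m²·s⁻³·A⁻¹) = kg·m²·s⁻².
kg·m²·s⁻² is the base-SI form of the joule.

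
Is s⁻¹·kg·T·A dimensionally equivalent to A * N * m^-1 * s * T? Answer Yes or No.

Yes

Left side:
  T = Wb/m² (flux density = flux per area),
      = kg·s⁻²·A⁻¹.
  Combining: s⁻¹·kg·T·A = s⁻¹ · kg · (kg·s⁻²·A⁻¹) · A = kg²·s⁻³.
Right side:
  N = kg·m/s² = kg·m·s⁻² (force = mass × acceleration).
  T = Wb/m² (flux density = flux per area),
      = kg·s⁻²·A⁻¹.
  Combining: A·N·m⁻¹·s·T = A · (kg·m·s⁻²) · m⁻¹ · s · (kg·s⁻²·A⁻¹) = kg²·s⁻³.
Both reduce to kg²·s⁻³.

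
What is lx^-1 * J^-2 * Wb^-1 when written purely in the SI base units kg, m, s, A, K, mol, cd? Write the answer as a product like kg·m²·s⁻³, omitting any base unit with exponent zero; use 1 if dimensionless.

kg⁻³·m⁻⁴·s⁶·A·cd⁻¹

lx = m⁻²·cd.
So lx⁻¹ = m²·cd⁻¹.
J = kg·m²·s⁻².
So J⁻² = kg⁻²·m⁻⁴·s⁴.
Wb = kg·m²·s⁻²·A⁻¹.
So Wb⁻¹ = kg⁻¹·m⁻²·s²·A.
Combining: lx⁻¹·J⁻²·Wb⁻¹ = (m²·cd⁻¹) · (kg⁻²·m⁻⁴·s⁴) · (kg⁻¹·m⁻²·s²·A) = kg⁻³·m⁻⁴·s⁶·A·cd⁻¹.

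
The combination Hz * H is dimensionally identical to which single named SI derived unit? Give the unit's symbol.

Ω

Hz = s⁻¹.
H = kg·m²·s⁻²·A⁻².
Combining: Hz·H = s⁻¹ · (kg·m²·s⁻²·A⁻²) = kg·m²·s⁻³·A⁻².
kg·m²·s⁻³·A⁻² is the base-SI form of the ohm.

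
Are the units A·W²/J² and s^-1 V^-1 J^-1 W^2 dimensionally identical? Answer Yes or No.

Left side:
  W = J/s (power = energy per time),
      = kg·m²·s⁻³.
  So W² = kg²·m⁴·s⁻⁶.
  J = N·m (work = force × distance),
      = kg·m²·s⁻².
  So J⁻² = kg⁻²·m⁻⁴·s⁴.
  Combining: A·W²·J⁻² = A · (kg²·m⁴·s⁻⁶) · (kg⁻²·m⁻⁴·s⁴) = s⁻²·A.
Right side:
  V = kg·m²·s⁻³·A⁻¹.
  So V⁻¹ = kg⁻¹·m⁻²·s³·A.
  J = kg·m²·s⁻².
  So J⁻¹ = kg⁻¹·m⁻²·s².
  W = kg·m²·s⁻³.
  So W² = kg²·m⁴·s⁻⁶.
  Combining: s⁻¹·V⁻¹·J⁻¹·W² = s⁻¹ · (kg⁻¹·m⁻²·s³·A) · (kg⁻¹·m⁻²·s²) · (kg²·m⁴·s⁻⁶) = s⁻²·A.
Both reduce to s⁻²·A.

Yes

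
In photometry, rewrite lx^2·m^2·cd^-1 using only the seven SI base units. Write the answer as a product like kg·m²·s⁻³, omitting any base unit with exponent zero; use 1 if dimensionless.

m⁻²·cd

lx = lm/m² (illuminance = luminous flux per area),
    = m⁻²·cd.
So lx² = m⁻⁴·cd².
Combining: lx²·m²·cd⁻¹ = (m⁻⁴·cd²) · m² · cd⁻¹ = m⁻²·cd.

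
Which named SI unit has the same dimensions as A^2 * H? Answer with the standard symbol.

J

H = Wb/A (inductance = flux per current),
    = kg·m²·s⁻²·A⁻².
Combining: A²·H = A² · (kg·m²·s⁻²·A⁻²) = kg·m²·s⁻².
kg·m²·s⁻² is the base-SI form of the joule.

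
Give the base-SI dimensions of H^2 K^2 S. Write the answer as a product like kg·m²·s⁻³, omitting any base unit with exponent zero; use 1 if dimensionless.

H = kg·m²·s⁻²·A⁻².
So H² = kg²·m⁴·s⁻⁴·A⁻⁴.
S = kg⁻¹·m⁻²·s³·A².
Combining: H²·K²·S = (kg²·m⁴·s⁻⁴·A⁻⁴) · K² · (kg⁻¹·m⁻²·s³·A²) = kg·m²·s⁻¹·A⁻²·K².

kg·m²·s⁻¹·A⁻²·K²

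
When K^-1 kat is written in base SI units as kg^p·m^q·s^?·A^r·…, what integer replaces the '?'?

-1

kat = s⁻¹·mol.
Combining: K⁻¹·kat = K⁻¹ · (s⁻¹·mol) = s⁻¹·K⁻¹·mol.
The exponent of s is -1.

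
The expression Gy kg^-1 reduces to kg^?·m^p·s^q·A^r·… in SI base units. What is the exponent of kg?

Gy = m²·s⁻².
Combining: Gy·kg⁻¹ = (m²·s⁻²) · kg⁻¹ = kg⁻¹·m²·s⁻².
The exponent of kg is -1.

-1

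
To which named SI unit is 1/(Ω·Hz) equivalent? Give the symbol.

Ω = kg·m²·s⁻³·A⁻².
So Ω⁻¹ = kg⁻¹·m⁻²·s³·A².
Hz = s⁻¹.
So Hz⁻¹ = s.
Combining: Ω⁻¹·Hz⁻¹ = (kg⁻¹·m⁻²·s³·A²) · s = kg⁻¹·m⁻²·s⁴·A².
kg⁻¹·m⁻²·s⁴·A² is the base-SI form of the farad.

F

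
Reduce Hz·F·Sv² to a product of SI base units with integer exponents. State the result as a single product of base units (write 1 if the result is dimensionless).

kg⁻¹·m²·s⁻¹·A²

Hz = s⁻¹.
F = kg⁻¹·m⁻²·s⁴·A².
Sv = m²·s⁻².
So Sv² = m⁴·s⁻⁴.
Combining: Hz·F·Sv² = s⁻¹ · (kg⁻¹·m⁻²·s⁴·A²) · (m⁴·s⁻⁴) = kg⁻¹·m²·s⁻¹·A².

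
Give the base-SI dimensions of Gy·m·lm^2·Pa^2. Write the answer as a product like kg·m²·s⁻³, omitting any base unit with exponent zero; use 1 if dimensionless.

Gy = m²·s⁻².
lm = cd.
So lm² = cd².
Pa = kg·m⁻¹·s⁻².
So Pa² = kg²·m⁻²·s⁻⁴.
Combining: Gy·m·lm²·Pa² = (m²·s⁻²) · m · cd² · (kg²·m⁻²·s⁻⁴) = kg²·m·s⁻⁶·cd².

kg²·m·s⁻⁶·cd²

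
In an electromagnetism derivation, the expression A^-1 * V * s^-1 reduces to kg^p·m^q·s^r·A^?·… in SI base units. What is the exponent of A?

V = kg·m²·s⁻³·A⁻¹.
Combining: A⁻¹·V·s⁻¹ = A⁻¹ · (kg·m²·s⁻³·A⁻¹) · s⁻¹ = kg·m²·s⁻⁴·A⁻².
The exponent of A is -2.

-2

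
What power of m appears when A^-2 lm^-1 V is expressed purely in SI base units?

2

lm = cd.
So lm⁻¹ = cd⁻¹.
V = kg·m²·s⁻³·A⁻¹.
Combining: A⁻²·lm⁻¹·V = A⁻² · cd⁻¹ · (kg·m²·s⁻³·A⁻¹) = kg·m²·s⁻³·A⁻³·cd⁻¹.
The exponent of m is 2.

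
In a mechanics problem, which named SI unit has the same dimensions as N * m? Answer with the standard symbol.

N = kg·m/s² = kg·m·s⁻² (force = mass × acceleration).
Combining: N·m = (kg·m·s⁻²) · m = kg·m²·s⁻².
kg·m²·s⁻² is the base-SI form of the joule.

J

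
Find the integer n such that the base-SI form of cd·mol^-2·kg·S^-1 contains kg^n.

2

S = kg⁻¹·m⁻²·s³·A².
So S⁻¹ = kg·m²·s⁻³·A⁻².
Combining: cd·mol⁻²·kg·S⁻¹ = cd · mol⁻² · kg · (kg·m²·s⁻³·A⁻²) = kg²·m²·s⁻³·A⁻²·mol⁻²·cd.
The exponent of kg is 2.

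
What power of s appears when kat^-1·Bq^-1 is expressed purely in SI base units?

kat = mol/s = s⁻¹·mol (catalytic activity).
So kat⁻¹ = s·mol⁻¹.
Bq = 1/s = s⁻¹ (activity is decays per second).
So Bq⁻¹ = s.
Combining: kat⁻¹·Bq⁻¹ = (s·mol⁻¹) · s = s²·mol⁻¹.
The exponent of s is 2.

2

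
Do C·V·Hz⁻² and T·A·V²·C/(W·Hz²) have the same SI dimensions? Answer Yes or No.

No

Left side:
  C = A·s = s·A (charge = current × time).
  V = W/A (potential = power per current),
      = kg·m²·s⁻³·A⁻¹.
  Hz = 1/s = s⁻¹ (frequency is cycles per second).
  So Hz⁻² = s².
  Combining: C·V·Hz⁻² = (s·A) · (kg·m²·s⁻³·A⁻¹) · s² = kg·m².
Right side:
  T = Wb/m² (flux density = flux per area),
      = kg·s⁻²·A⁻¹.
  W = J/s (power = energy per time),
      = kg·m²·s⁻³.
  So W⁻¹ = kg⁻¹·m⁻²·s³.
  V = W/A (potential = power per current),
      = kg·m²·s⁻³·A⁻¹.
  So V² = kg²·m⁴·s⁻⁶·A⁻².
  C = A·s = s·A (charge = current × time).
  Hz = 1/s = s⁻¹ (frequency is cycles per second).
  So Hz⁻² = s².
  Combining: T·W⁻¹·A·V²·C·Hz⁻² = (kg·s⁻²·A⁻¹) · (kg⁻¹·m⁻²·s³) · A · (kg²·m⁴·s⁻⁶·A⁻²) · (s·A) · s² = kg²·m²·s⁻²·A⁻¹.
Left is kg·m²; right is kg²·m²·s⁻²·A⁻¹ — different.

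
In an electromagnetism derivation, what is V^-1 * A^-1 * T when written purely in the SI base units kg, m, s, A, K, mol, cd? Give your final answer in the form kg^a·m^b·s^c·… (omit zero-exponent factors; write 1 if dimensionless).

V = kg·m²·s⁻³·A⁻¹.
So V⁻¹ = kg⁻¹·m⁻²·s³·A.
T = kg·s⁻²·A⁻¹.
Combining: V⁻¹·A⁻¹·T = (kg⁻¹·m⁻²·s³·A) · A⁻¹ · (kg·s⁻²·A⁻¹) = m⁻²·s·A⁻¹.

m⁻²·s·A⁻¹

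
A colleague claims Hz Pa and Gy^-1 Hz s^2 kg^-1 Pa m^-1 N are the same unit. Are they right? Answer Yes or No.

Left side:
  Hz = 1/s = s⁻¹ (frequency is cycles per second).
  Pa = N/m² (pressure = force per area),
      = kg·m⁻¹·s⁻².
  Combining: Hz·Pa = s⁻¹ · (kg·m⁻¹·s⁻²) = kg·m⁻¹·s⁻³.
Right side:
  Gy = J/kg (absorbed dose = energy per mass),
      = m²·s⁻².
  So Gy⁻¹ = m⁻²·s².
  Hz = 1/s = s⁻¹ (frequency is cycles per second).
  Pa = N/m² (pressure = force per area),
      = kg·m⁻¹·s⁻².
  N = kg·m/s² = kg·m·s⁻² (force = mass × acceleration).
  Combining: Gy⁻¹·Hz·s²·kg⁻¹·Pa·m⁻¹·N = (m⁻²·s²) · s⁻¹ · s² · kg⁻¹ · (kg·m⁻¹·s⁻²) · m⁻¹ · (kg·m·s⁻²) = kg·m⁻³·s⁻¹.
Left is kg·m⁻¹·s⁻³; right is kg·m⁻³·s⁻¹ — different.

No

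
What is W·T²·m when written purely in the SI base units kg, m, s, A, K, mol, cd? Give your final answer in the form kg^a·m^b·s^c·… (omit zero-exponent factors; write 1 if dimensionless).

W = J/s (power = energy per time),
    = kg·m²·s⁻³.
T = Wb/m² (flux density = flux per area),
    = kg·s⁻²·A⁻¹.
So T² = kg²·s⁻⁴·A⁻².
Combining: W·T²·m = (kg·m²·s⁻³) · (kg²·s⁻⁴·A⁻²) · m = kg³·m³·s⁻⁷·A⁻².

kg³·m³·s⁻⁷·A⁻²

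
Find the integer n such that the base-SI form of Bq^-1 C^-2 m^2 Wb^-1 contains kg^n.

-1

Bq = 1/s = s⁻¹ (activity is decays per second).
So Bq⁻¹ = s.
C = A·s = s·A (charge = current × time).
So C⁻² = s⁻²·A⁻².
Wb = V·s (flux: a volt is a weber per second),
    = kg·m²·s⁻²·A⁻¹.
So Wb⁻¹ = kg⁻¹·m⁻²·s²·A.
Combining: Bq⁻¹·C⁻²·m²·Wb⁻¹ = s · (s⁻²·A⁻²) · m² · (kg⁻¹·m⁻²·s²·A) = kg⁻¹·s·A⁻¹.
The exponent of kg is -1.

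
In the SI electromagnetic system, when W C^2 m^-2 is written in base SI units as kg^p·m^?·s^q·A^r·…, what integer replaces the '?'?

0

W = J/s (power = energy per time),
    = kg·m²·s⁻³.
C = A·s = s·A (charge = current × time).
So C² = s²·A².
Combining: W·C²·m⁻² = (kg·m²·s⁻³) · (s²·A²) · m⁻² = kg·s⁻¹·A².
The exponent of m is 0.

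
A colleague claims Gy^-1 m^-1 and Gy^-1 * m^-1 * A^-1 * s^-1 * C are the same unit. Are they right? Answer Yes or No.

Yes

Left side:
  Gy = J/kg (absorbed dose = energy per mass),
      = m²·s⁻².
  So Gy⁻¹ = m⁻²·s².
  Combining: Gy⁻¹·m⁻¹ = (m⁻²·s²) · m⁻¹ = m⁻³·s².
Right side:
  Gy = m²·s⁻².
  So Gy⁻¹ = m⁻²·s².
  C = s·A.
  Combining: Gy⁻¹·m⁻¹·A⁻¹·s⁻¹·C = (m⁻²·s²) · m⁻¹ · A⁻¹ · s⁻¹ · (s·A) = m⁻³·s².
Both reduce to m⁻³·s².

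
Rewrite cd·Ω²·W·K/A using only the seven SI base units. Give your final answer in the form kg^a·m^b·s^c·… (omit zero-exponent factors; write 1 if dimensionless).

kg³·m⁶·s⁻⁹·A⁻⁵·K·cd

Ω = kg·m²·s⁻³·A⁻².
So Ω² = kg²·m⁴·s⁻⁶·A⁻⁴.
W = kg·m²·s⁻³.
Combining: cd·Ω²·W·A⁻¹·K = cd · (kg²·m⁴·s⁻⁶·A⁻⁴) · (kg·m²·s⁻³) · A⁻¹ · K = kg³·m⁶·s⁻⁹·A⁻⁵·K·cd.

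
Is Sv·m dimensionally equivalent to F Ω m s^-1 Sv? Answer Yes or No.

Yes

Left side:
  Sv = J/kg (equivalent dose = energy per mass),
      = m²·s⁻².
  Combining: Sv·m = (m²·s⁻²) · m = m³·s⁻².
Right side:
  F = C/V (capacitance = charge per voltage),
      = A·s/(kg·m²·s⁻³·A⁻¹) (substituting C and V),
      = kg⁻¹·m⁻²·s⁴·A².
  Ω = V/A (resistance = voltage per current),
      = kg·m²·s⁻³·A⁻².
  Sv = J/kg (equivalent dose = energy per mass),
      = m²·s⁻².
  Combining: F·Ω·m·s⁻¹·Sv = (kg⁻¹·m⁻²·s⁴·A²) · (kg·m²·s⁻³·A⁻²) · m · s⁻¹ · (m²·s⁻²) = m³·s⁻².
Both reduce to m³·s⁻².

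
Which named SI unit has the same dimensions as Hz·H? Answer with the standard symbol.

Hz = s⁻¹.
H = kg·m²·s⁻²·A⁻².
Combining: Hz·H = s⁻¹ · (kg·m²·s⁻²·A⁻²) = kg·m²·s⁻³·A⁻².
kg·m²·s⁻³·A⁻² is the base-SI form of the ohm.

Ω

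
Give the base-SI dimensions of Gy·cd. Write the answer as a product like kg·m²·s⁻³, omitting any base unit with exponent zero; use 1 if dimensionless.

m²·s⁻²·cd

Gy = J/kg (absorbed dose = energy per mass),
    = m²·s⁻².
Combining: Gy·cd = (m²·s⁻²) · cd = m²·s⁻²·cd.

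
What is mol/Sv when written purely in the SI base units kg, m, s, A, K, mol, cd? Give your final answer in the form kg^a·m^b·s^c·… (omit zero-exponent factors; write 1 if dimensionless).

m⁻²·s²·mol

Sv = J/kg (equivalent dose = energy per mass),
    = m²·s⁻².
So Sv⁻¹ = m⁻²·s².
Combining: mol·Sv⁻¹ = mol · (m⁻²·s²) = m⁻²·s²·mol.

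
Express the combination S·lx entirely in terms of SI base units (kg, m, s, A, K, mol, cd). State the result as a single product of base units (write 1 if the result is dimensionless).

S = 1/Ω (conductance is reciprocal resistance),
    = kg⁻¹·m⁻²·s³·A².
lx = lm/m² (illuminance = luminous flux per area),
    = m⁻²·cd.
Combining: S·lx = (kg⁻¹·m⁻²·s³·A²) · (m⁻²·cd) = kg⁻¹·m⁻⁴·s³·A²·cd.

kg⁻¹·m⁻⁴·s³·A²·cd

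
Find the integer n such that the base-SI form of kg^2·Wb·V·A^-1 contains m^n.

Wb = V·s (flux: a volt is a weber per second),
    = kg·m²·s⁻²·A⁻¹.
V = W/A (potential = power per current),
    = kg·m²·s⁻³·A⁻¹.
Combining: kg²·Wb·V·A⁻¹ = kg² · (kg·m²·s⁻²·A⁻¹) · (kg·m²·s⁻³·A⁻¹) · A⁻¹ = kg⁴·m⁴·s⁻⁵·A⁻³.
The exponent of m is 4.

4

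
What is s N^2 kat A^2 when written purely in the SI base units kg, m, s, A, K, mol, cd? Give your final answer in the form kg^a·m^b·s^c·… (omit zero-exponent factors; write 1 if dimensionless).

N = kg·m/s² = kg·m·s⁻² (force = mass × acceleration).
So N² = kg²·m²·s⁻⁴.
kat = mol/s = s⁻¹·mol (catalytic activity).
Combining: s·N²·kat·A² = s · (kg²·m²·s⁻⁴) · (s⁻¹·mol) · A² = kg²·m²·s⁻⁴·A²·mol.

kg²·m²·s⁻⁴·A²·mol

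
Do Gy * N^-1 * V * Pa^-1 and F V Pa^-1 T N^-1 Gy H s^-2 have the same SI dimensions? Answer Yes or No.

No

Left side:
  Gy = J/kg (absorbed dose = energy per mass),
      = m²·s⁻².
  N = kg·m/s² = kg·m·s⁻² (force = mass × acceleration).
  So N⁻¹ = kg⁻¹·m⁻¹·s².
  V = W/A (potential = power per current),
      = kg·m²·s⁻³·A⁻¹.
  Pa = N/m² (pressure = force per area),
      = kg·m⁻¹·s⁻².
  So Pa⁻¹ = kg⁻¹·m·s².
  Combining: Gy·N⁻¹·V·Pa⁻¹ = (m²·s⁻²) · (kg⁻¹·m⁻¹·s²) · (kg·m²·s⁻³·A⁻¹) · (kg⁻¹·m·s²) = kg⁻¹·m⁴·s⁻¹·A⁻¹.
Right side:
  F = kg⁻¹·m⁻²·s⁴·A².
  V = kg·m²·s⁻³·A⁻¹.
  Pa = kg·m⁻¹·s⁻².
  So Pa⁻¹ = kg⁻¹·m·s².
  T = kg·s⁻²·A⁻¹.
  N = kg·m·s⁻².
  So N⁻¹ = kg⁻¹·m⁻¹·s².
  Gy = m²·s⁻².
  H = kg·m²·s⁻²·A⁻².
  Combining: F·V·Pa⁻¹·T·N⁻¹·Gy·H·s⁻² = (kg⁻¹·m⁻²·s⁴·A²) · (kg·m²·s⁻³·A⁻¹) · (kg⁻¹·m·s²) · (kg·s⁻²·A⁻¹) · (kg⁻¹·m⁻¹·s²) · (m²·s⁻²) · (kg·m²·s⁻²·A⁻²) · s⁻² = m⁴·s⁻³·A⁻².
Left is kg⁻¹·m⁴·s⁻¹·A⁻¹; right is m⁴·s⁻³·A⁻² — different.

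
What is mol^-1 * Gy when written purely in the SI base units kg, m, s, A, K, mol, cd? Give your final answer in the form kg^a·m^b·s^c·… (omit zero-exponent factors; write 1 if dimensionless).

Gy = J/kg (absorbed dose = energy per mass),
    = m²·s⁻².
Combining: mol⁻¹·Gy = mol⁻¹ · (m²·s⁻²) = m²·s⁻²·mol⁻¹.

m²·s⁻²·mol⁻¹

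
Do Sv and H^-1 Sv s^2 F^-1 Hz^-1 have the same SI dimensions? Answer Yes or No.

No

Left side:
  Sv = J/kg (equivalent dose = energy per mass),
      = m²·s⁻².
Right side:
  H = Wb/A (inductance = flux per current),
      = kg·m²·s⁻²·A⁻².
  So H⁻¹ = kg⁻¹·m⁻²·s²·A².
  Sv = J/kg (equivalent dose = energy per mass),
      = m²·s⁻².
  F = C/V (capacitance = charge per voltage),
      = A·s/(kg·m²·s⁻³·A⁻¹) (substituting C and V),
      = kg⁻¹·m⁻²·s⁴·A².
  So F⁻¹ = kg·m²·s⁻⁴·A⁻².
  Hz = 1/s = s⁻¹ (frequency is cycles per second).
  So Hz⁻¹ = s.
  Combining: H⁻¹·Sv·s²·F⁻¹·Hz⁻¹ = (kg⁻¹·m⁻²·s²·A²) · (m²·s⁻²) · s² · (kg·m²·s⁻⁴·A⁻²) · s = m²·s⁻¹.
Left is m²·s⁻²; right is m²·s⁻¹ — different.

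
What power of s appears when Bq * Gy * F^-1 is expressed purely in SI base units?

-7

Bq = 1/s = s⁻¹ (activity is decays per second).
Gy = J/kg (absorbed dose = energy per mass),
    = m²·s⁻².
F = C/V (capacitance = charge per voltage),
    = A·s/(kg·m²·s⁻³·A⁻¹) (substituting C and V),
    = kg⁻¹·m⁻²·s⁴·A².
So F⁻¹ = kg·m²·s⁻⁴·A⁻².
Combining: Bq·Gy·F⁻¹ = s⁻¹ · (m²·s⁻²) · (kg·m²·s⁻⁴·A⁻²) = kg·m⁴·s⁻⁷·A⁻².
The exponent of s is -7.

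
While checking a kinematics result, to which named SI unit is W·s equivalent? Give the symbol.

W = J/s (power = energy per time),
    = kg·m²·s⁻³.
Combining: W·s = (kg·m²·s⁻³) · s = kg·m²·s⁻².
kg·m²·s⁻² is the base-SI form of the joule.

J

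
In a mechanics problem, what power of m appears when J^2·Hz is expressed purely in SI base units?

4

J = kg·m²·s⁻².
So J² = kg²·m⁴·s⁻⁴.
Hz = s⁻¹.
Combining: J²·Hz = (kg²·m⁴·s⁻⁴) · s⁻¹ = kg²·m⁴·s⁻⁵.
The exponent of m is 4.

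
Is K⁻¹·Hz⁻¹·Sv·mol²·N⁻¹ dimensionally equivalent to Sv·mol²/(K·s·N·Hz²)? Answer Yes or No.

Left side:
  Hz = s⁻¹.
  So Hz⁻¹ = s.
  Sv = m²·s⁻².
  N = kg·m·s⁻².
  So N⁻¹ = kg⁻¹·m⁻¹·s².
  Combining: K⁻¹·Hz⁻¹·Sv·mol²·N⁻¹ = K⁻¹ · s · (m²·s⁻²) · mol² · (kg⁻¹·m⁻¹·s²) = kg⁻¹·m·s·K⁻¹·mol².
Right side:
  N = kg·m/s² = kg·m·s⁻² (force = mass × acceleration).
  So N⁻¹ = kg⁻¹·m⁻¹·s².
  Sv = J/kg (equivalent dose = energy per mass),
      = m²·s⁻².
  Hz = 1/s = s⁻¹ (frequency is cycles per second).
  So Hz⁻² = s².
  Combining: K⁻¹·s⁻¹·N⁻¹·Sv·Hz⁻²·mol² = K⁻¹ · s⁻¹ · (kg⁻¹·m⁻¹·s²) · (m²·s⁻²) · s² · mol² = kg⁻¹·m·s·K⁻¹·mol².
Both reduce to kg⁻¹·m·s·K⁻¹·mol².

Yes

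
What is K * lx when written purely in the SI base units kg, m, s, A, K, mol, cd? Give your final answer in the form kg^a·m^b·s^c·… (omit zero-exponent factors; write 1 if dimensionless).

m⁻²·K·cd

lx = m⁻²·cd.
Combining: K·lx = K · (m⁻²·cd) = m⁻²·K·cd.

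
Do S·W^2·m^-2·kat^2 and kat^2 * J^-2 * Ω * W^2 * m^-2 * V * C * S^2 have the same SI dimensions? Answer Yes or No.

No

Left side:
  S = kg⁻¹·m⁻²·s³·A².
  W = kg·m²·s⁻³.
  So W² = kg²·m⁴·s⁻⁶.
  kat = s⁻¹·mol.
  So kat² = s⁻²·mol².
  Combining: S·W²·m⁻²·kat² = (kg⁻¹·m⁻²·s³·A²) · (kg²·m⁴·s⁻⁶) · m⁻² · (s⁻²·mol²) = kg·s⁻⁵·A²·mol².
Right side:
  kat = s⁻¹·mol.
  So kat² = s⁻²·mol².
  J = kg·m²·s⁻².
  So J⁻² = kg⁻²·m⁻⁴·s⁴.
  Ω = kg·m²·s⁻³·A⁻².
  W = kg·m²·s⁻³.
  So W² = kg²·m⁴·s⁻⁶.
  V = kg·m²·s⁻³·A⁻¹.
  C = s·A.
  S = kg⁻¹·m⁻²·s³·A².
  So S² = kg⁻²·m⁻⁴·s⁶·A⁴.
  Combining: kat²·J⁻²·Ω·W²·m⁻²·V·C·S² = (s⁻²·mol²) · (kg⁻²·m⁻⁴·s⁴) · (kg·m²·s⁻³·A⁻²) · (kg²·m⁴·s⁻⁶) · m⁻² · (kg·m²·s⁻³·A⁻¹) · (s·A) · (kg⁻²·m⁻⁴·s⁶·A⁴) = m⁻²·s⁻³·A²·mol².
Left is kg·s⁻⁵·A²·mol²; right is m⁻²·s⁻³·A²·mol² — different.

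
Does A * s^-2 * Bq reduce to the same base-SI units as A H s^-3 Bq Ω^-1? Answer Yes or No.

Left side:
  Bq = s⁻¹.
  Combining: A·s⁻²·Bq = A · s⁻² · s⁻¹ = s⁻³·A.
Right side:
  H = kg·m²·s⁻²·A⁻².
  Bq = s⁻¹.
  Ω = kg·m²·s⁻³·A⁻².
  So Ω⁻¹ = kg⁻¹·m⁻²·s³·A².
  Combining: A·H·s⁻³·Bq·Ω⁻¹ = A · (kg·m²·s⁻²·A⁻²) · s⁻³ · s⁻¹ · (kg⁻¹·m⁻²·s³·A²) = s⁻³·A.
Both reduce to s⁻³·A.

Yes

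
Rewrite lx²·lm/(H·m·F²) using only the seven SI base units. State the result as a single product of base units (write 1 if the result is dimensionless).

H = Wb/A (inductance = flux per current),
    = kg·m²·s⁻²·A⁻².
So H⁻¹ = kg⁻¹·m⁻²·s²·A².
lx = lm/m² (illuminance = luminous flux per area),
    = m⁻²·cd.
So lx² = m⁻⁴·cd².
F = C/V (capacitance = charge per voltage),
    = A·s/(kg·m²·s⁻³·A⁻¹) (substituting C and V),
    = kg⁻¹·m⁻²·s⁴·A².
So F⁻² = kg²·m⁴·s⁻⁸·A⁻⁴.
lm = cd·sr = cd (luminous flux; sr is dimensionless).
Combining: H⁻¹·m⁻¹·lx²·F⁻²·lm = (kg⁻¹·m⁻²·s²·A²) · m⁻¹ · (m⁻⁴·cd²) · (kg²·m⁴·s⁻⁸·A⁻⁴) · cd = kg·m⁻³·s⁻⁶·A⁻²·cd³.

kg·m⁻³·s⁻⁶·A⁻²·cd³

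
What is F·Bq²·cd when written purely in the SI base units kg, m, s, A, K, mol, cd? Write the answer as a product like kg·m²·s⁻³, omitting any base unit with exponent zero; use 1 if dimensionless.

kg⁻¹·m⁻²·s²·A²·cd

F = C/V (capacitance = charge per voltage),
    = A·s/(kg·m²·s⁻³·A⁻¹) (substituting C and V),
    = kg⁻¹·m⁻²·s⁴·A².
Bq = 1/s = s⁻¹ (activity is decays per second).
So Bq² = s⁻².
Combining: F·Bq²·cd = (kg⁻¹·m⁻²·s⁴·A²) · s⁻² · cd = kg⁻¹·m⁻²·s²·A²·cd.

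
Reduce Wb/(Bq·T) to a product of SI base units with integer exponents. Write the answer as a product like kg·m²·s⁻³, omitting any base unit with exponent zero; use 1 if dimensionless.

m²·s

Bq = 1/s = s⁻¹ (activity is decays per second).
So Bq⁻¹ = s.
Wb = V·s (flux: a volt is a weber per second),
    = kg·m²·s⁻²·A⁻¹.
T = Wb/m² (flux density = flux per area),
    = kg·s⁻²·A⁻¹.
So T⁻¹ = kg⁻¹·s²·A.
Combining: Bq⁻¹·Wb·T⁻¹ = s · (kg·m²·s⁻²·A⁻¹) · (kg⁻¹·s²·A) = m²·s.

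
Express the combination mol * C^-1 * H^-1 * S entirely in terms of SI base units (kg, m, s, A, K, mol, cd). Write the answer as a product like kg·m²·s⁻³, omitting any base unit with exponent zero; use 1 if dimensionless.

C = A·s = s·A (charge = current × time).
So C⁻¹ = s⁻¹·A⁻¹.
H = Wb/A (inductance = flux per current),
    = kg·m²·s⁻²·A⁻².
So H⁻¹ = kg⁻¹·m⁻²·s²·A².
S = 1/Ω (conductance is reciprocal resistance),
    = kg⁻¹·m⁻²·s³·A².
Combining: mol·C⁻¹·H⁻¹·S = mol · (s⁻¹·A⁻¹) · (kg⁻¹·m⁻²·s²·A²) · (kg⁻¹·m⁻²·s³·A²) = kg⁻²·m⁻⁴·s⁴·A³·mol.

kg⁻²·m⁻⁴·s⁴·A³·mol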